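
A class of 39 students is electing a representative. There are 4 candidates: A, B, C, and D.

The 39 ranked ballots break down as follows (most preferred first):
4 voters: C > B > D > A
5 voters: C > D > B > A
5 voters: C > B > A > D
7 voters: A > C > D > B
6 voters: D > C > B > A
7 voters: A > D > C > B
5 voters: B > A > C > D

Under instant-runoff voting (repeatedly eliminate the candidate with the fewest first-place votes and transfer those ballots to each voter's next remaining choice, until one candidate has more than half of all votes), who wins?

Round 1: A 14, B 5, C 14, D 6. B eliminated.
Round 2: A 19, C 14, D 6. D eliminated.
Round 3: A 19, C 20. C has a majority (≥20).

C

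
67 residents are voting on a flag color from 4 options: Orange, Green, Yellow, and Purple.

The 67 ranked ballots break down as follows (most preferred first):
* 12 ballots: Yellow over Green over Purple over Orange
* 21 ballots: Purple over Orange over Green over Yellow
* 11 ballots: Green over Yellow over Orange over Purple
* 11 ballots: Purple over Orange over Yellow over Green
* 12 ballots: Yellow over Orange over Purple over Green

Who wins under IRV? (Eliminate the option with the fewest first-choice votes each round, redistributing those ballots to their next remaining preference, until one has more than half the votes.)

Yellow

Round 1: Orange 0, Green 11, Yellow 24, Purple 32. Orange eliminated.
Round 2: Green 11, Yellow 24, Purple 32. Green eliminated.
Round 3: Yellow 35, Purple 32. Yellow has a majority (≥34).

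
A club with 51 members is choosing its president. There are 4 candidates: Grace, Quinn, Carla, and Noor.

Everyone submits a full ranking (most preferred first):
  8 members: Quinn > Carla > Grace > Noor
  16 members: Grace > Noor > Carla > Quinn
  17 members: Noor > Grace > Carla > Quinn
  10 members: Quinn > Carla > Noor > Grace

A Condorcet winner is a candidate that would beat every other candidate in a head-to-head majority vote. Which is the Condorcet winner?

Noor vs Grace: 27–24
Noor vs Quinn: 33–18
Noor vs Carla: 33–18
Noor beats every other candidate.

Noor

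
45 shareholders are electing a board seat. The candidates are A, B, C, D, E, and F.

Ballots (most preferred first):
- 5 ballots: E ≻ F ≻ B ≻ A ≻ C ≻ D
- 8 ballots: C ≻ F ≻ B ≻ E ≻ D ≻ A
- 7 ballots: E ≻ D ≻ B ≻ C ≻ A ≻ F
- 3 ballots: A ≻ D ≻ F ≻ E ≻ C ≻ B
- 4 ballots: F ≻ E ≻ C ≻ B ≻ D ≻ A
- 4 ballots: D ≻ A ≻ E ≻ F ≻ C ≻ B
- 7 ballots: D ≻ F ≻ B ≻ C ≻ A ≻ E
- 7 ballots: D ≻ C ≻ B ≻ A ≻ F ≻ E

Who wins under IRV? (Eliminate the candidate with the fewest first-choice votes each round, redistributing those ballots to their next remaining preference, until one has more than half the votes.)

E

Round 1: A 3, B 0, C 8, D 18, E 12, F 4. B eliminated.
Round 2: A 3, C 8, D 18, E 12, F 4. A eliminated.
Round 3: C 8, D 21, E 12, F 4. F eliminated.
Round 4: C 8, D 21, E 16. C eliminated.
Round 5: D 21, E 24. E has a majority (≥23).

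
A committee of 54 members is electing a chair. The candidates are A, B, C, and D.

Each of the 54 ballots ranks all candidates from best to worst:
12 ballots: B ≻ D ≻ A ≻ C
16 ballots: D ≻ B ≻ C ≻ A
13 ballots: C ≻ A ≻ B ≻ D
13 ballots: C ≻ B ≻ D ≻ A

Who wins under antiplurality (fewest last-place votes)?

B

Last-place votes: A 29, B 0, C 12, D 13.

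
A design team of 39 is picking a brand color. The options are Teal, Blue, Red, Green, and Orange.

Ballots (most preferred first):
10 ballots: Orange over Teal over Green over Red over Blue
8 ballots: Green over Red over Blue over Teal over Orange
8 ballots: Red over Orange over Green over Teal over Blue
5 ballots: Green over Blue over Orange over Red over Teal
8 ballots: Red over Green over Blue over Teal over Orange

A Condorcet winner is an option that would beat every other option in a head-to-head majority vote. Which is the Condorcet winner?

Green

Green vs Teal: 29–10
Green vs Blue: 39–0
Green vs Red: 23–16
Green vs Orange: 21–18
Green beats every other option.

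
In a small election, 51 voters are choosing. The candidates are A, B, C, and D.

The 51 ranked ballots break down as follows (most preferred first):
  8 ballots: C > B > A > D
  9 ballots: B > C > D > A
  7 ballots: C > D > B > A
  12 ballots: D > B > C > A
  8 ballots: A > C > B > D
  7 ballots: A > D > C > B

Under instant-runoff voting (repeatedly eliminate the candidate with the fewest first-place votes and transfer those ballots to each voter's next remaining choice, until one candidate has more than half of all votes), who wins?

C

Round 1: A 15, B 9, C 15, D 12. B eliminated.
Round 2: A 15, C 24, D 12. D eliminated.
Round 3: A 15, C 36. C has a majority (≥26).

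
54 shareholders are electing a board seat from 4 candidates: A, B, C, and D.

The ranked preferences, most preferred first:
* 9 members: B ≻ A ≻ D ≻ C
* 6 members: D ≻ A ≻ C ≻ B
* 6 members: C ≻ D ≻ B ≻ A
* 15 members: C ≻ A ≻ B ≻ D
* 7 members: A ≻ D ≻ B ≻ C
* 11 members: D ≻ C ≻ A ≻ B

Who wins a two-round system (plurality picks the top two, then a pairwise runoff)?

D

Round 1 first-place votes: A 7, B 9, C 21, D 17. C and D advance.
Runoff: C is ranked above D on 21 ballots, D above C on 33.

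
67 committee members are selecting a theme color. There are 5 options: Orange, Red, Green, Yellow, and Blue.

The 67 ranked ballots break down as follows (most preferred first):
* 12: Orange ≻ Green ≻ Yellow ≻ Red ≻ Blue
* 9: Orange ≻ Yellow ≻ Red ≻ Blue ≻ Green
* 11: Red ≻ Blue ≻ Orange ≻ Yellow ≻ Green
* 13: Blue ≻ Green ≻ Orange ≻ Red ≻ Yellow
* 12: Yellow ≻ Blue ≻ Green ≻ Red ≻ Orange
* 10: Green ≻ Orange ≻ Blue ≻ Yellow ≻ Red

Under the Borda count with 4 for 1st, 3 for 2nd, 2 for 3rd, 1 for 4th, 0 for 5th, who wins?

Orange: 12×4 + 9×4 + 11×2 + 13×2 + 12×0 + 10×3 = 162
Red: 12×1 + 9×2 + 11×4 + 13×1 + 12×1 + 10×0 = 99
Green: 12×3 + 9×0 + 11×0 + 13×3 + 12×2 + 10×4 = 139
Yellow: 12×2 + 9×3 + 11×1 + 13×0 + 12×4 + 10×1 = 120
Blue: 12×0 + 9×1 + 11×3 + 13×4 + 12×3 + 10×2 = 150

Orange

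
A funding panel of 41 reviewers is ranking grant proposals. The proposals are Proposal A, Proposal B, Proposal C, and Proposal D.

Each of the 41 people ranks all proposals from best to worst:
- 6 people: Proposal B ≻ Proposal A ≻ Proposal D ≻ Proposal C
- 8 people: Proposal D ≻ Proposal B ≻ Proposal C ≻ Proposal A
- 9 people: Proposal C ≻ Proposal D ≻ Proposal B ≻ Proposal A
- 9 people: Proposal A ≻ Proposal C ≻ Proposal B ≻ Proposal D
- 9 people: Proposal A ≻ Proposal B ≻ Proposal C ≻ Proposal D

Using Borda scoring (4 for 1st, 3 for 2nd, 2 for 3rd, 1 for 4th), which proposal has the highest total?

Proposal A: 6×3 + 8×1 + 9×1 + 9×4 + 9×4 = 107
Proposal B: 6×4 + 8×3 + 9×2 + 9×2 + 9×3 = 111
Proposal C: 6×1 + 8×2 + 9×4 + 9×3 + 9×2 = 103
Proposal D: 6×2 + 8×4 + 9×3 + 9×1 + 9×1 = 89

Proposal B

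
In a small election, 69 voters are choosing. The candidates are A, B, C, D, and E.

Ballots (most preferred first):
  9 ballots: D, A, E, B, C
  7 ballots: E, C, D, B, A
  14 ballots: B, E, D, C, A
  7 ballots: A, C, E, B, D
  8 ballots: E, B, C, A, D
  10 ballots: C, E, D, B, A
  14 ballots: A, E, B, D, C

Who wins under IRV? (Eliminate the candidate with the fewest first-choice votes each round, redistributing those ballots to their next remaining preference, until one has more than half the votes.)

Round 1: A 21, B 14, C 10, D 9, E 15. D eliminated.
Round 2: A 30, B 14, C 10, E 15. C eliminated.
Round 3: A 30, B 14, E 25. B eliminated.
Round 4: A 30, E 39. E has a majority (≥35).

E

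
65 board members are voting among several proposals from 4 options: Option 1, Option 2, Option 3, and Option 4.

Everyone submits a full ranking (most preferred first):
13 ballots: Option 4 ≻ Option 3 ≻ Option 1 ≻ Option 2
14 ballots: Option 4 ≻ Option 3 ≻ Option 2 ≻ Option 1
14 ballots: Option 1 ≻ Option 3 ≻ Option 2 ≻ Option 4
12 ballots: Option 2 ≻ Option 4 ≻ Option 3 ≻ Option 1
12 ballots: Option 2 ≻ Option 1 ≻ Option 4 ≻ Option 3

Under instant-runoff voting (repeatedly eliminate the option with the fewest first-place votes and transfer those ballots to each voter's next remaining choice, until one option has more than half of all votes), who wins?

Round 1: Option 1 14, Option 2 24, Option 3 0, Option 4 27. Option 3 eliminated.
Round 2: Option 1 14, Option 2 24, Option 4 27. Option 1 eliminated.
Round 3: Option 2 38, Option 4 27. Option 2 has a majority (≥33).

Option 2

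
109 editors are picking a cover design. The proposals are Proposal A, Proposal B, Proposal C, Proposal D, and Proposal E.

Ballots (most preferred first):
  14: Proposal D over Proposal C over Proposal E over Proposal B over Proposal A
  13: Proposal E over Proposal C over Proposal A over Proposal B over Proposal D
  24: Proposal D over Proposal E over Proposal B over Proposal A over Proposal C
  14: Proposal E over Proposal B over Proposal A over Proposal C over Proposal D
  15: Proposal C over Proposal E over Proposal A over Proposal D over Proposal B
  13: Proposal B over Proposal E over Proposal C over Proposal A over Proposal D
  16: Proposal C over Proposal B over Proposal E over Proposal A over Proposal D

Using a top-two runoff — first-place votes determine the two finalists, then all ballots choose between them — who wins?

Round 1 first-place votes: Proposal A 0, Proposal B 13, Proposal C 31, Proposal D 38, Proposal E 27. Proposal D and Proposal C advance.
Runoff: Proposal D is ranked above Proposal C on 38 ballots, Proposal C above Proposal D on 71.

Proposal C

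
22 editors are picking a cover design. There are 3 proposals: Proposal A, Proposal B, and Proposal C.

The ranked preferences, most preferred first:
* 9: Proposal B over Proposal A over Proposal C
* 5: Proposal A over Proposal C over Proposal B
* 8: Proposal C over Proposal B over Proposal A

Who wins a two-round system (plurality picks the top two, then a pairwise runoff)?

Round 1 first-place votes: Proposal A 5, Proposal B 9, Proposal C 8. Proposal B and Proposal C advance.
Runoff: Proposal B is ranked above Proposal C on 9 ballots, Proposal C above Proposal B on 13.

Proposal C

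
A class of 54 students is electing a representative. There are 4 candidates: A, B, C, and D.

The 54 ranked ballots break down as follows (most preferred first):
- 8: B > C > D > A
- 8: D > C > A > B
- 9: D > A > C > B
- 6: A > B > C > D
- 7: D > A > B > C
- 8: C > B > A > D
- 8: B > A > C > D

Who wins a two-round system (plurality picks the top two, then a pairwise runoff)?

B

Round 1 first-place votes: A 6, B 16, C 8, D 24. D and B advance.
Runoff: D is ranked above B on 24 ballots, B above D on 30.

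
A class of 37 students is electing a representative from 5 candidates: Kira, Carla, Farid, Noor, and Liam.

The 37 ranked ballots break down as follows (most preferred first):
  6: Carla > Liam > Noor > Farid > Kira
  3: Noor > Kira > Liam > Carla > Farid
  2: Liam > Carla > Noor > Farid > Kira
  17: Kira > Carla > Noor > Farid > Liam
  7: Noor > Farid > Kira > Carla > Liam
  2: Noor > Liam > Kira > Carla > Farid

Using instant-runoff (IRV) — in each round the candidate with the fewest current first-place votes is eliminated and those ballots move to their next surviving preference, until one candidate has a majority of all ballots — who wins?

Noor

Round 1: Kira 17, Carla 6, Farid 0, Noor 12, Liam 2. Farid eliminated.
Round 2: Kira 17, Carla 6, Noor 12, Liam 2. Liam eliminated.
Round 3: Kira 17, Carla 8, Noor 12. Carla eliminated.
Round 4: Kira 17, Noor 20. Noor has a majority (≥19).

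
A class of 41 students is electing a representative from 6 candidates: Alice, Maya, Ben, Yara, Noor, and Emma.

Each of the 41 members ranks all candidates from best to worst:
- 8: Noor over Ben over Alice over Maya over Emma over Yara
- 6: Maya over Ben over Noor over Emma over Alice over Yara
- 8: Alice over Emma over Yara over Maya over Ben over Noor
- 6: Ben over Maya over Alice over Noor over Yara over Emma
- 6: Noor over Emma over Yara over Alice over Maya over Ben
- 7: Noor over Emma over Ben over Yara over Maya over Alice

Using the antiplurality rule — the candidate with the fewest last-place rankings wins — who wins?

Last-place votes: Alice 7, Maya 0, Ben 6, Yara 14, Noor 8, Emma 6.

Maya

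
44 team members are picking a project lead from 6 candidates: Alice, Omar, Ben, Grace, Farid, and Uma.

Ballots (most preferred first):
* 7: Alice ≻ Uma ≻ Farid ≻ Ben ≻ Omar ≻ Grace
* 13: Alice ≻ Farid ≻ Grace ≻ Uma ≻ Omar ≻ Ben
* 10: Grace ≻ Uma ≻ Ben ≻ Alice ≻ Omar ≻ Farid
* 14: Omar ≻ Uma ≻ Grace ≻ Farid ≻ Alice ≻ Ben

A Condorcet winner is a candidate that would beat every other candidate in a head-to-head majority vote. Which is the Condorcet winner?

Grace

Grace vs Alice: 24–20
Grace vs Omar: 23–21
Grace vs Ben: 37–7
Grace vs Farid: 24–20
Grace vs Uma: 23–21
Grace beats every other candidate.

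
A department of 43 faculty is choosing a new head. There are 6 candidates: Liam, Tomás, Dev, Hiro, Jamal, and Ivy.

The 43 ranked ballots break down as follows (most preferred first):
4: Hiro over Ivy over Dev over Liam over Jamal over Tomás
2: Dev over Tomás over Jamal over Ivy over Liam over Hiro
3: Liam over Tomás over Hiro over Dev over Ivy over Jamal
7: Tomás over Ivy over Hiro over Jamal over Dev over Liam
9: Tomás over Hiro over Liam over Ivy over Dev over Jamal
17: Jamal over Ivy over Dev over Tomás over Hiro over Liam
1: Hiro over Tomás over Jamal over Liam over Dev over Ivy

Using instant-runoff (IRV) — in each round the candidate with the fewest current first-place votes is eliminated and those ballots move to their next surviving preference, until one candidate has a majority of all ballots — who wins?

Tomás

Round 1: Liam 3, Tomás 16, Dev 2, Hiro 5, Jamal 17, Ivy 0. Ivy eliminated.
Round 2: Liam 3, Tomás 16, Dev 2, Hiro 5, Jamal 17. Dev eliminated.
Round 3: Liam 3, Tomás 18, Hiro 5, Jamal 17. Liam eliminated.
Round 4: Tomás 21, Hiro 5, Jamal 17. Hiro eliminated.
Round 5: Tomás 22, Jamal 21. Tomás has a majority (≥22).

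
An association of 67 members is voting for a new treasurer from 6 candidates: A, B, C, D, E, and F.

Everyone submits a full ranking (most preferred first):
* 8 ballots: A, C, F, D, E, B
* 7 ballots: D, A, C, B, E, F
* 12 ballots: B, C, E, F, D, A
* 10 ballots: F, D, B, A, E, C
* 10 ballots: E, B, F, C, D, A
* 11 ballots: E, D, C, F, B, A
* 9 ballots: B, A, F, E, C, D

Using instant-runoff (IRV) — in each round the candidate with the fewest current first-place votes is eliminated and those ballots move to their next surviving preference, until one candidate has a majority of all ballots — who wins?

B

Round 1: A 8, B 21, C 0, D 7, E 21, F 10. C eliminated.
Round 2: A 8, B 21, D 7, E 21, F 10. D eliminated.
Round 3: A 15, B 21, E 21, F 10. F eliminated.
Round 4: A 15, B 31, E 21. A eliminated.
Round 5: B 38, E 29. B has a majority (≥34).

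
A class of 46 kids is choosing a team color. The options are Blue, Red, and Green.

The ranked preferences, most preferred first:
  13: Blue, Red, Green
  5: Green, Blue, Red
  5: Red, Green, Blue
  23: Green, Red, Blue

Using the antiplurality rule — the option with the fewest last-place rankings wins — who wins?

Red

Last-place votes: Blue 28, Red 5, Green 13.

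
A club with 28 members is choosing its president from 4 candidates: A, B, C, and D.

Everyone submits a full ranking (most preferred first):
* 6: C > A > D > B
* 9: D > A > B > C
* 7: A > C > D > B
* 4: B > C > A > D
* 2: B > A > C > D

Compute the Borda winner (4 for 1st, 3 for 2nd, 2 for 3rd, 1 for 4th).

A

A: 6×3 + 9×3 + 7×4 + 4×2 + 2×3 = 87
B: 6×1 + 9×2 + 7×1 + 4×4 + 2×4 = 55
C: 6×4 + 9×1 + 7×3 + 4×3 + 2×2 = 70
D: 6×2 + 9×4 + 7×2 + 4×1 + 2×1 = 68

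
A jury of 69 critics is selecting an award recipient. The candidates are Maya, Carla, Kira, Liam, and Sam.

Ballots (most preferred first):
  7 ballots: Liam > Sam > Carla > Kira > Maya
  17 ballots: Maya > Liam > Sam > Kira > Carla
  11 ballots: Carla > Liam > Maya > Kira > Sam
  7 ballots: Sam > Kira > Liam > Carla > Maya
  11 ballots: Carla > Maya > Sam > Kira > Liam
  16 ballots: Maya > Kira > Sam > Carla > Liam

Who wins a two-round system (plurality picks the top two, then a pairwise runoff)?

Carla

Round 1 first-place votes: Maya 33, Carla 22, Kira 0, Liam 7, Sam 7. Maya and Carla advance.
Runoff: Maya is ranked above Carla on 33 ballots, Carla above Maya on 36.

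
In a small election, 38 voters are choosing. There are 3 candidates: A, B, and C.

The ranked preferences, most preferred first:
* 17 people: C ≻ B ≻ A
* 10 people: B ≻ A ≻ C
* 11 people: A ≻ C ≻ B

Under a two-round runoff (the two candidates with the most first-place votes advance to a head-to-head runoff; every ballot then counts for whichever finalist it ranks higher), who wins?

A

Round 1 first-place votes: A 11, B 10, C 17. C and A advance.
Runoff: C is ranked above A on 17 ballots, A above C on 21.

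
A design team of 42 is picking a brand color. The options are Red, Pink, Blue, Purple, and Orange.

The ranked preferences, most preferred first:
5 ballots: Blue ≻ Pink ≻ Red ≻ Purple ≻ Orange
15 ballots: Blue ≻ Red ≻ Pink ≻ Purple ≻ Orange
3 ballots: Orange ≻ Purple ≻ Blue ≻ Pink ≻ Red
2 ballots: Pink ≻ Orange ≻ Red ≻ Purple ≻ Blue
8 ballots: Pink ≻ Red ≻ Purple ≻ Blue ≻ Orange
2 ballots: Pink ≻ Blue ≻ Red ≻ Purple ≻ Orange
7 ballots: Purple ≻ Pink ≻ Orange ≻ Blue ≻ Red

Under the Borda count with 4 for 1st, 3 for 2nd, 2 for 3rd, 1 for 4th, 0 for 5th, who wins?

Pink

Red: 5×2 + 15×3 + 3×0 + 2×2 + 8×3 + 2×2 + 7×0 = 87
Pink: 5×3 + 15×2 + 3×1 + 2×4 + 8×4 + 2×4 + 7×3 = 117
Blue: 5×4 + 15×4 + 3×2 + 2×0 + 8×1 + 2×3 + 7×1 = 107
Purple: 5×1 + 15×1 + 3×3 + 2×1 + 8×2 + 2×1 + 7×4 = 77
Orange: 5×0 + 15×0 + 3×4 + 2×3 + 8×0 + 2×0 + 7×2 = 32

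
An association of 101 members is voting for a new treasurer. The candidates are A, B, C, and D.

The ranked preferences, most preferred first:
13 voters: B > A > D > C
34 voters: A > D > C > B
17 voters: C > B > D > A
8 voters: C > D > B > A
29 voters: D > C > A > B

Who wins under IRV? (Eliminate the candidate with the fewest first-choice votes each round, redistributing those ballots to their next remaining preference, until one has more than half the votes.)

Round 1: A 34, B 13, C 25, D 29. B eliminated.
Round 2: A 47, C 25, D 29. C eliminated.
Round 3: A 47, D 54. D has a majority (≥51).

D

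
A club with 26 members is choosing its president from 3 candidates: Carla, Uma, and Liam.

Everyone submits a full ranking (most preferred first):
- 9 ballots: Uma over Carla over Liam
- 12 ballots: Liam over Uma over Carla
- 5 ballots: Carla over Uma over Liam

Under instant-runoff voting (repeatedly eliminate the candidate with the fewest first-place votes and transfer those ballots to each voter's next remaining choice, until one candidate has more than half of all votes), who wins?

Uma

Round 1: Carla 5, Uma 9, Liam 12. Carla eliminated.
Round 2: Uma 14, Liam 12. Uma has a majority (≥14).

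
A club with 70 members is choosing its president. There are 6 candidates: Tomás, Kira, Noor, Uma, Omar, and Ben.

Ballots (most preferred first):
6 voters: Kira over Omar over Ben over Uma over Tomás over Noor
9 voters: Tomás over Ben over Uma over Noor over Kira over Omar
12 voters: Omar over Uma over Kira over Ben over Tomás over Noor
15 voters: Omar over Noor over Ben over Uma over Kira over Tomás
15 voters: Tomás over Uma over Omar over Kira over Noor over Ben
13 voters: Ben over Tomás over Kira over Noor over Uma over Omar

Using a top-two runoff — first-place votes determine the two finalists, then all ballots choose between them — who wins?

Round 1 first-place votes: Tomás 24, Kira 6, Noor 0, Uma 0, Omar 27, Ben 13. Omar and Tomás advance.
Runoff: Omar is ranked above Tomás on 33 ballots, Tomás above Omar on 37.

Tomás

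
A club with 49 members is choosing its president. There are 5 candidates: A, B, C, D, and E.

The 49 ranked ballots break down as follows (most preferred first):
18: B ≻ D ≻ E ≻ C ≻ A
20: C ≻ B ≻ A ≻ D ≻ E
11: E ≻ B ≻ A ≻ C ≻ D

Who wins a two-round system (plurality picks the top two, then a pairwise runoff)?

B

Round 1 first-place votes: A 0, B 18, C 20, D 0, E 11. C and B advance.
Runoff: C is ranked above B on 20 ballots, B above C on 29.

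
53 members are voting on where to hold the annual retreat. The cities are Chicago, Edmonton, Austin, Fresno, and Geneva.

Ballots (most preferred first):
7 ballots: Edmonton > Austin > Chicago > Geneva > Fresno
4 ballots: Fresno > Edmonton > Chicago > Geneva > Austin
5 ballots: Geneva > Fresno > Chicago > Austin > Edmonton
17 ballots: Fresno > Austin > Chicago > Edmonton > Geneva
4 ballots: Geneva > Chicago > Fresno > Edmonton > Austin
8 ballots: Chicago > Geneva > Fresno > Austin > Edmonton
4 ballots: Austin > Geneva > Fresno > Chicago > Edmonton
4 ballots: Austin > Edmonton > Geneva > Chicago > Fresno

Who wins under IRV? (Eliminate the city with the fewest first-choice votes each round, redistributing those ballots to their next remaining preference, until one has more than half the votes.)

Round 1: Chicago 8, Edmonton 7, Austin 8, Fresno 21, Geneva 9. Edmonton eliminated.
Round 2: Chicago 8, Austin 15, Fresno 21, Geneva 9. Chicago eliminated.
Round 3: Austin 15, Fresno 21, Geneva 17. Austin eliminated.
Round 4: Fresno 21, Geneva 32. Geneva has a majority (≥27).

Geneva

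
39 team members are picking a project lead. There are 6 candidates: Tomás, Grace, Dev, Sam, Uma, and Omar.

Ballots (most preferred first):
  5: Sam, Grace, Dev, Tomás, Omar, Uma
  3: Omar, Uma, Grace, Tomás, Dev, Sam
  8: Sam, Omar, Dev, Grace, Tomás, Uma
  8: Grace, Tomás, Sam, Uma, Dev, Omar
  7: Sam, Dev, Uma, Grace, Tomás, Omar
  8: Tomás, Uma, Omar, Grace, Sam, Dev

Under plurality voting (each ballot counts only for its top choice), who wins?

Sam

First-place votes: Tomás 8, Grace 8, Dev 0, Sam 20, Uma 0, Omar 3.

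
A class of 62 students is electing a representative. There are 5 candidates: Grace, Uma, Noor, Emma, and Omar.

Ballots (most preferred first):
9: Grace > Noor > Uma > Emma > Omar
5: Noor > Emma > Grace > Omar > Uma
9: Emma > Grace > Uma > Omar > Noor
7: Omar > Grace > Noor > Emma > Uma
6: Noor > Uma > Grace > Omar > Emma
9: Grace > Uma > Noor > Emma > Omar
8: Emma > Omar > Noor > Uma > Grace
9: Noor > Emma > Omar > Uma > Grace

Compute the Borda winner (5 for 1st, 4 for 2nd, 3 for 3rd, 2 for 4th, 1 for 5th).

Noor

Grace: 9×5 + 5×3 + 9×4 + 7×4 + 6×3 + 9×5 + 8×1 + 9×1 = 204
Uma: 9×3 + 5×1 + 9×3 + 7×1 + 6×4 + 9×4 + 8×2 + 9×2 = 160
Noor: 9×4 + 5×5 + 9×1 + 7×3 + 6×5 + 9×3 + 8×3 + 9×5 = 217
Emma: 9×2 + 5×4 + 9×5 + 7×2 + 6×1 + 9×2 + 8×5 + 9×4 = 197
Omar: 9×1 + 5×2 + 9×2 + 7×5 + 6×2 + 9×1 + 8×4 + 9×3 = 152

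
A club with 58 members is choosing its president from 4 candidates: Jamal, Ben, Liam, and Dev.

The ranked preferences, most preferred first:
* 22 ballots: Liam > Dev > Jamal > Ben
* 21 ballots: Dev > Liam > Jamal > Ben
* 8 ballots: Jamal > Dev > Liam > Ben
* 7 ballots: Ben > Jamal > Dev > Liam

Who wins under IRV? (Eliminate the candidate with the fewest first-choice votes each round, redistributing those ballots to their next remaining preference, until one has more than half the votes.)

Round 1: Jamal 8, Ben 7, Liam 22, Dev 21. Ben eliminated.
Round 2: Jamal 15, Liam 22, Dev 21. Jamal eliminated.
Round 3: Liam 22, Dev 36. Dev has a majority (≥30).

Dev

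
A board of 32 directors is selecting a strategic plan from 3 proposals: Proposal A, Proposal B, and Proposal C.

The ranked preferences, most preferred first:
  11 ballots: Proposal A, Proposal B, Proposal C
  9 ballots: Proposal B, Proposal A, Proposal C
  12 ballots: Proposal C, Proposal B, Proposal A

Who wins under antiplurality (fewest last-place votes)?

Last-place votes: Proposal A 12, Proposal B 0, Proposal C 20.

Proposal B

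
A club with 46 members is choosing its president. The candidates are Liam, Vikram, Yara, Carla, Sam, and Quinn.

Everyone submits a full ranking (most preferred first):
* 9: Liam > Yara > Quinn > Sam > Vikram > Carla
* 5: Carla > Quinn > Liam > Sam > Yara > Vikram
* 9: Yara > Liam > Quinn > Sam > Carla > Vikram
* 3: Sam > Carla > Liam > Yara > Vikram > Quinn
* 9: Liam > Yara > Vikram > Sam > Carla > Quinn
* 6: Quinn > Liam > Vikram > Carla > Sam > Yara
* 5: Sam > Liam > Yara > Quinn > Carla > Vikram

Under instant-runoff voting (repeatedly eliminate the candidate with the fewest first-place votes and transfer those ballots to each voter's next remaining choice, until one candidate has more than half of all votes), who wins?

Round 1: Liam 18, Vikram 0, Yara 9, Carla 5, Sam 8, Quinn 6. Vikram eliminated.
Round 2: Liam 18, Yara 9, Carla 5, Sam 8, Quinn 6. Carla eliminated.
Round 3: Liam 18, Yara 9, Sam 8, Quinn 11. Sam eliminated.
Round 4: Liam 26, Yara 9, Quinn 11. Liam has a majority (≥24).

Liam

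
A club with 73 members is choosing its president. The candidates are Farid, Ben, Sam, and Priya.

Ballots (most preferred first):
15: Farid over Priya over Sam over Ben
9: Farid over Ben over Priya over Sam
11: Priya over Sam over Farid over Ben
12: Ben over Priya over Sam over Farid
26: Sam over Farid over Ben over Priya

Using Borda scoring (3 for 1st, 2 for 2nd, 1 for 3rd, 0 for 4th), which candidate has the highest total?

Farid: 15×3 + 9×3 + 11×1 + 12×0 + 26×2 = 135
Ben: 15×0 + 9×2 + 11×0 + 12×3 + 26×1 = 80
Sam: 15×1 + 9×0 + 11×2 + 12×1 + 26×3 = 127
Priya: 15×2 + 9×1 + 11×3 + 12×2 + 26×0 = 96

Farid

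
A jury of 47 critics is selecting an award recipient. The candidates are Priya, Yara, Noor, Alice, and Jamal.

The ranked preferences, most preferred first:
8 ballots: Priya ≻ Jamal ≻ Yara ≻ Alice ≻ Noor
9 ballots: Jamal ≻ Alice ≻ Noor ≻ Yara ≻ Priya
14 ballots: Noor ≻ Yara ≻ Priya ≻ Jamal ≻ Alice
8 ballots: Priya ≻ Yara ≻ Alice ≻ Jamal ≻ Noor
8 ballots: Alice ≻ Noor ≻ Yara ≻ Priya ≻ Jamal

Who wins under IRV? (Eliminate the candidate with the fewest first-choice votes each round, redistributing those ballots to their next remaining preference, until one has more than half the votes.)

Round 1: Priya 16, Yara 0, Noor 14, Alice 8, Jamal 9. Yara eliminated.
Round 2: Priya 16, Noor 14, Alice 8, Jamal 9. Alice eliminated.
Round 3: Priya 16, Noor 22, Jamal 9. Jamal eliminated.
Round 4: Priya 16, Noor 31. Noor has a majority (≥24).

Noor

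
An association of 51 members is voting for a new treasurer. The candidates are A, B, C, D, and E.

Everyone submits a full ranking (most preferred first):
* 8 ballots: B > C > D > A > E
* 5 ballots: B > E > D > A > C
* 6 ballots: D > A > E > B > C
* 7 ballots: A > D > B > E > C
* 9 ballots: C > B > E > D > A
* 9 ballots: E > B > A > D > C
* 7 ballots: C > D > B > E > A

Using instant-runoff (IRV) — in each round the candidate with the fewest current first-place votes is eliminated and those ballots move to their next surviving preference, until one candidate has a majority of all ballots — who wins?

Round 1: A 7, B 13, C 16, D 6, E 9. D eliminated.
Round 2: A 13, B 13, C 16, E 9. E eliminated.
Round 3: A 13, B 22, C 16. A eliminated.
Round 4: B 35, C 16. B has a majority (≥26).

B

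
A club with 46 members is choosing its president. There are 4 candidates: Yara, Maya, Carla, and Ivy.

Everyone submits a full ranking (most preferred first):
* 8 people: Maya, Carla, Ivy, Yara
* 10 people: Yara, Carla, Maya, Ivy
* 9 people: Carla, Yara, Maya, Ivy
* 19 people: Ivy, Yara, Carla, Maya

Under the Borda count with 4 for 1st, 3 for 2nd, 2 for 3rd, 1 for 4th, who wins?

Yara: 8×1 + 10×4 + 9×3 + 19×3 = 132
Maya: 8×4 + 10×2 + 9×2 + 19×1 = 89
Carla: 8×3 + 10×3 + 9×4 + 19×2 = 128
Ivy: 8×2 + 10×1 + 9×1 + 19×4 = 111

Yara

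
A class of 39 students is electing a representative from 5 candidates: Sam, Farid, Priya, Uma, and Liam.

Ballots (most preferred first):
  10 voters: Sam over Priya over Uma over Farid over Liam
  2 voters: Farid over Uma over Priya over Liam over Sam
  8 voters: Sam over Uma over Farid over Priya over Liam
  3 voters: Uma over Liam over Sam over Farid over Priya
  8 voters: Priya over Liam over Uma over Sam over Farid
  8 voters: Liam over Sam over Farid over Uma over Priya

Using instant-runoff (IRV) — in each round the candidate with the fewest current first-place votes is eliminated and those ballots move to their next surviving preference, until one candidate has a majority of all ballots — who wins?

Round 1: Sam 18, Farid 2, Priya 8, Uma 3, Liam 8. Farid eliminated.
Round 2: Sam 18, Priya 8, Uma 5, Liam 8. Uma eliminated.
Round 3: Sam 18, Priya 10, Liam 11. Priya eliminated.
Round 4: Sam 18, Liam 21. Liam has a majority (≥20).

Liam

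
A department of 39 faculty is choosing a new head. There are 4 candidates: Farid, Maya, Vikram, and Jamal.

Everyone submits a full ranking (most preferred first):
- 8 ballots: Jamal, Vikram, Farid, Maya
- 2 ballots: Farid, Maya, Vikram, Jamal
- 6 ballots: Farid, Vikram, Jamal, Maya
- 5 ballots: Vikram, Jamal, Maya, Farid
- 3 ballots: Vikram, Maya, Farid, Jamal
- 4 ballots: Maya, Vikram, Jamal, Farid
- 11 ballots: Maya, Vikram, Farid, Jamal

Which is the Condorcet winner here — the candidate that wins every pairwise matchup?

Vikram vs Farid: 31–8
Vikram vs Maya: 22–17
Vikram vs Jamal: 31–8
Vikram beats every other candidate.

Vikram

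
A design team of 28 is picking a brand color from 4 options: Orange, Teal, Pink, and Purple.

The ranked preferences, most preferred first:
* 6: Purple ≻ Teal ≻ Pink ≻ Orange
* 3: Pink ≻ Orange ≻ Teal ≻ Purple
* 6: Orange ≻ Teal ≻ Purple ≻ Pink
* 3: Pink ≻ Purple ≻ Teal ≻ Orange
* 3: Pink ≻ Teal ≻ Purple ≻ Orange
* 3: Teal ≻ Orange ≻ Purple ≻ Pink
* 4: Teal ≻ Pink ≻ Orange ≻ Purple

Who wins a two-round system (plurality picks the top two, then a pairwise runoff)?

Round 1 first-place votes: Orange 6, Teal 7, Pink 9, Purple 6. Pink and Teal advance.
Runoff: Pink is ranked above Teal on 9 ballots, Teal above Pink on 19.

Teal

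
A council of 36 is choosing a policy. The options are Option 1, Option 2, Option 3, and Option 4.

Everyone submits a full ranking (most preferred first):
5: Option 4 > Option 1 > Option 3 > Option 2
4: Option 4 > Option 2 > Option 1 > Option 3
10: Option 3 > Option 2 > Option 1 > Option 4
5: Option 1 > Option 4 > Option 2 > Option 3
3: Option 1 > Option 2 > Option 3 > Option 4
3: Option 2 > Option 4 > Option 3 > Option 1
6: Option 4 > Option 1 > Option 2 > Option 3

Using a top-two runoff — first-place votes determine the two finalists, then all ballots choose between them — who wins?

Option 4

Round 1 first-place votes: Option 1 8, Option 2 3, Option 3 10, Option 4 15. Option 4 and Option 3 advance.
Runoff: Option 4 is ranked above Option 3 on 23 ballots, Option 3 above Option 4 on 13.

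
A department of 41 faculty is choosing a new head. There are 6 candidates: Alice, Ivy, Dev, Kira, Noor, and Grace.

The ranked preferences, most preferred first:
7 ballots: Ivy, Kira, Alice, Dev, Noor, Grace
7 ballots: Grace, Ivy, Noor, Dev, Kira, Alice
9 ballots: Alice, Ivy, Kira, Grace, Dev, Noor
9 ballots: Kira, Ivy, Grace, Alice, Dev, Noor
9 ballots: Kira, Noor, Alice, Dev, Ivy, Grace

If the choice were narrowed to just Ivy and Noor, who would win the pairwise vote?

Ivy is ranked above Noor on 32 ballots; Noor above Ivy on 9.

Ivy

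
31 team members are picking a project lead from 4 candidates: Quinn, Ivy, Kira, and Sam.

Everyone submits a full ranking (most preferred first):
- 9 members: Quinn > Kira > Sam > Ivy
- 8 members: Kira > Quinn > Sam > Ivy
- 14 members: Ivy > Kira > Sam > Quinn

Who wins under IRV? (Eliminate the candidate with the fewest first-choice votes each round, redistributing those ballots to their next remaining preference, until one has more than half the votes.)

Round 1: Quinn 9, Ivy 14, Kira 8, Sam 0. Sam eliminated.
Round 2: Quinn 9, Ivy 14, Kira 8. Kira eliminated.
Round 3: Quinn 17, Ivy 14. Quinn has a majority (≥16).

Quinn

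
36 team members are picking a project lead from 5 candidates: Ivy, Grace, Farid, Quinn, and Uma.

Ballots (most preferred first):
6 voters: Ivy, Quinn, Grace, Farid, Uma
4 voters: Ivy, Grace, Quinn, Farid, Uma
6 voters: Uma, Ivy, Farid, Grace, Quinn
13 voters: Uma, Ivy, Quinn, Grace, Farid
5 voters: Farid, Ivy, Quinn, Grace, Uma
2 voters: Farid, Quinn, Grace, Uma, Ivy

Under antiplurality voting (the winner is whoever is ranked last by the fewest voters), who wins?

Last-place votes: Ivy 2, Grace 0, Farid 13, Quinn 6, Uma 15.

Grace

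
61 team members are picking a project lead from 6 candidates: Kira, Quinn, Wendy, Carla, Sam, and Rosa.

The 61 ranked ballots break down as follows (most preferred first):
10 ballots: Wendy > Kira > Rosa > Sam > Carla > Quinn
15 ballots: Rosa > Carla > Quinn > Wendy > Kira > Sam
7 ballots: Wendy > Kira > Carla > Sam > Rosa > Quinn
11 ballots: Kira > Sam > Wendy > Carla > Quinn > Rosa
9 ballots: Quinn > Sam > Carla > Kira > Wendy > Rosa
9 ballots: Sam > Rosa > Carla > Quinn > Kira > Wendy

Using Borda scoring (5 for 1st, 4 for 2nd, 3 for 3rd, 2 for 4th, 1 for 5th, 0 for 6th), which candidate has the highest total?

Kira: 10×4 + 15×1 + 7×4 + 11×5 + 9×2 + 9×1 = 165
Quinn: 10×0 + 15×3 + 7×0 + 11×1 + 9×5 + 9×2 = 119
Wendy: 10×5 + 15×2 + 7×5 + 11×3 + 9×1 + 9×0 = 157
Carla: 10×1 + 15×4 + 7×3 + 11×2 + 9×3 + 9×3 = 167
Sam: 10×2 + 15×0 + 7×2 + 11×4 + 9×4 + 9×5 = 159
Rosa: 10×3 + 15×5 + 7×1 + 11×0 + 9×0 + 9×4 = 148

Carla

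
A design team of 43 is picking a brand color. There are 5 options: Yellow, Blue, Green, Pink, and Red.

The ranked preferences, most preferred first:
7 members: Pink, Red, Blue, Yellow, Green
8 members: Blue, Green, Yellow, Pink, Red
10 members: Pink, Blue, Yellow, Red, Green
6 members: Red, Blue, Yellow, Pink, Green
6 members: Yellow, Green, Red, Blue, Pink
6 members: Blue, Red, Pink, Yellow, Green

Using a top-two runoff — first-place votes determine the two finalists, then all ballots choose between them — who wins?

Round 1 first-place votes: Yellow 6, Blue 14, Green 0, Pink 17, Red 6. Pink and Blue advance.
Runoff: Pink is ranked above Blue on 17 ballots, Blue above Pink on 26.

Blue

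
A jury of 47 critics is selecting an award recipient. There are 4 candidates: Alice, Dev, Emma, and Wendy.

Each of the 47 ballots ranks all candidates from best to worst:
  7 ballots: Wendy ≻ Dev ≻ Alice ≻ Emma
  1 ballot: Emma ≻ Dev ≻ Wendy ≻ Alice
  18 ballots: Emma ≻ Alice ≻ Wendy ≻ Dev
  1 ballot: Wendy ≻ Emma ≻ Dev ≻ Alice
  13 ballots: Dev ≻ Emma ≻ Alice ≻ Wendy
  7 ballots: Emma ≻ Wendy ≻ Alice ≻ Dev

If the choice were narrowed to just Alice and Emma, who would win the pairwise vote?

Emma

Alice is ranked above Emma on 7 ballots; Emma above Alice on 40.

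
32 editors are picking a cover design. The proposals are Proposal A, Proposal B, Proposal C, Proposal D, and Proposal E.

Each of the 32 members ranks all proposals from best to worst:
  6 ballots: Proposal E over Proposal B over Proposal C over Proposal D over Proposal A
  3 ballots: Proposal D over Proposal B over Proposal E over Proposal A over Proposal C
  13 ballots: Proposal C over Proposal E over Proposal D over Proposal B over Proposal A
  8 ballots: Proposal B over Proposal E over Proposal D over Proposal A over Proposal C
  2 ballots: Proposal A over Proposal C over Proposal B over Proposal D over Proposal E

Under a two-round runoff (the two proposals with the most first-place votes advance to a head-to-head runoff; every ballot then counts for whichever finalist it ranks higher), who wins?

Proposal B

Round 1 first-place votes: Proposal A 2, Proposal B 8, Proposal C 13, Proposal D 3, Proposal E 6. Proposal C and Proposal B advance.
Runoff: Proposal C is ranked above Proposal B on 15 ballots, Proposal B above Proposal C on 17.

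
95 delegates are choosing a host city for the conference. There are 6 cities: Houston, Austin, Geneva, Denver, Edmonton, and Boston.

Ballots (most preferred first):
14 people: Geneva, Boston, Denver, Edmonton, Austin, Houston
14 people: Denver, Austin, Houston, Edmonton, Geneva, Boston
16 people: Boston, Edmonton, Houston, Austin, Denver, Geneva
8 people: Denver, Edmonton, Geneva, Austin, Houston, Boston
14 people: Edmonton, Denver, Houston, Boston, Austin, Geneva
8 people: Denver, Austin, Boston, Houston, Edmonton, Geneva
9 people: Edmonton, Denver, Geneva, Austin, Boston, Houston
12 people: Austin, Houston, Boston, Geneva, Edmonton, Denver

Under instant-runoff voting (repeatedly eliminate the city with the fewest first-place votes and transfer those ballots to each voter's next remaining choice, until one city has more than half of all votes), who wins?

Round 1: Houston 0, Austin 12, Geneva 14, Denver 30, Edmonton 23, Boston 16. Houston eliminated.
Round 2: Austin 12, Geneva 14, Denver 30, Edmonton 23, Boston 16. Austin eliminated.
Round 3: Geneva 14, Denver 30, Edmonton 23, Boston 28. Geneva eliminated.
Round 4: Denver 30, Edmonton 23, Boston 42. Edmonton eliminated.
Round 5: Denver 53, Boston 42. Denver has a majority (≥48).

Denver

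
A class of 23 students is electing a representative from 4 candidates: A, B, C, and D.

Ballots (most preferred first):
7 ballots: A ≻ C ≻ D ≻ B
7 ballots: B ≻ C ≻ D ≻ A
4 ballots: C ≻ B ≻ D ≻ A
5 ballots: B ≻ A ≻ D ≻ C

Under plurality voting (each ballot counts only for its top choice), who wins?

B

First-place votes: A 7, B 12, C 4, D 0.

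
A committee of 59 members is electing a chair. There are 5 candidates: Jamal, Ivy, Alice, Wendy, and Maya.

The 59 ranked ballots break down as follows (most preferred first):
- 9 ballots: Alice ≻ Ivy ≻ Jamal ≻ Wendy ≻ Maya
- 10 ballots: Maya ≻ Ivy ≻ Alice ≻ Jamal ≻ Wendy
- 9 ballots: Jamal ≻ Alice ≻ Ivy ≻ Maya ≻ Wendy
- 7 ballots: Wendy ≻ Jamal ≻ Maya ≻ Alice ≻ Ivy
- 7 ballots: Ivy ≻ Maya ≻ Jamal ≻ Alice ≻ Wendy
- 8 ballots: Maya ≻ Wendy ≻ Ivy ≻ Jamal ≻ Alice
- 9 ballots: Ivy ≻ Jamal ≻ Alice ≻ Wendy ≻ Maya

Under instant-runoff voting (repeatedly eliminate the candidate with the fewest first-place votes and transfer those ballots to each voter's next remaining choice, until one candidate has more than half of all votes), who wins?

Ivy

Round 1: Jamal 9, Ivy 16, Alice 9, Wendy 7, Maya 18. Wendy eliminated.
Round 2: Jamal 16, Ivy 16, Alice 9, Maya 18. Alice eliminated.
Round 3: Jamal 16, Ivy 25, Maya 18. Jamal eliminated.
Round 4: Ivy 34, Maya 25. Ivy has a majority (≥30).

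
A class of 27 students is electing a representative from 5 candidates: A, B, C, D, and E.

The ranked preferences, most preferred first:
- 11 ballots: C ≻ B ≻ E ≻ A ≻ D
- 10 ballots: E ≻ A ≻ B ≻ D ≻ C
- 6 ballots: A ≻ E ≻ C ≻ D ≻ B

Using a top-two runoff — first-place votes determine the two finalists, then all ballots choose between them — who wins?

Round 1 first-place votes: A 6, B 0, C 11, D 0, E 10. C and E advance.
Runoff: C is ranked above E on 11 ballots, E above C on 16.

E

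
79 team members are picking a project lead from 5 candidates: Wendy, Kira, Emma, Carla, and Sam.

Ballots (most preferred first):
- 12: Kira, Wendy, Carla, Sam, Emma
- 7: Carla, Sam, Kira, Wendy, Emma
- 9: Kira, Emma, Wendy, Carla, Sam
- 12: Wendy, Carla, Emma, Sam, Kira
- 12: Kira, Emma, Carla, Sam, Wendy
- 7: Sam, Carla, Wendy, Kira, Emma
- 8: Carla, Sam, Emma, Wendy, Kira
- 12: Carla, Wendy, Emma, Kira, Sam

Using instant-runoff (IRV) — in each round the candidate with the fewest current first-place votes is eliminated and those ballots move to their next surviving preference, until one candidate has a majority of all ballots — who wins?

Carla

Round 1: Wendy 12, Kira 33, Emma 0, Carla 27, Sam 7. Emma eliminated.
Round 2: Wendy 12, Kira 33, Carla 27, Sam 7. Sam eliminated.
Round 3: Wendy 12, Kira 33, Carla 34. Wendy eliminated.
Round 4: Kira 33, Carla 46. Carla has a majority (≥40).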